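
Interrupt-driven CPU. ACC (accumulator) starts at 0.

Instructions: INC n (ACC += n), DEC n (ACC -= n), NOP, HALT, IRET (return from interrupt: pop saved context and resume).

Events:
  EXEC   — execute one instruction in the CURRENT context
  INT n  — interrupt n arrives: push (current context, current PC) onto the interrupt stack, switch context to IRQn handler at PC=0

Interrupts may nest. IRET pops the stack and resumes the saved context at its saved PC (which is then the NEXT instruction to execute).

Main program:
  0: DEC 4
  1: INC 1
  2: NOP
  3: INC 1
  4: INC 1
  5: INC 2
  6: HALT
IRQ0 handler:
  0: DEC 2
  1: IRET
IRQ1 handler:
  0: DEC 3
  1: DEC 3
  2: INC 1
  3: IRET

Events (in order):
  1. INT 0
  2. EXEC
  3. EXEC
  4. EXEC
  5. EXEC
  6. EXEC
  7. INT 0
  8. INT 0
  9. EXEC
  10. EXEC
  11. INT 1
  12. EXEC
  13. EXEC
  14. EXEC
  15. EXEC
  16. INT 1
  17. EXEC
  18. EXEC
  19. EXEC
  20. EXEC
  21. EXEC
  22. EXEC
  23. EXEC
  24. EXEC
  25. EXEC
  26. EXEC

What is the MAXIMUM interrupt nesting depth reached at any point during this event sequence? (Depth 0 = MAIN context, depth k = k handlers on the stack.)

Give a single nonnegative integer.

Event 1 (INT 0): INT 0 arrives: push (MAIN, PC=0), enter IRQ0 at PC=0 (depth now 1) [depth=1]
Event 2 (EXEC): [IRQ0] PC=0: DEC 2 -> ACC=-2 [depth=1]
Event 3 (EXEC): [IRQ0] PC=1: IRET -> resume MAIN at PC=0 (depth now 0) [depth=0]
Event 4 (EXEC): [MAIN] PC=0: DEC 4 -> ACC=-6 [depth=0]
Event 5 (EXEC): [MAIN] PC=1: INC 1 -> ACC=-5 [depth=0]
Event 6 (EXEC): [MAIN] PC=2: NOP [depth=0]
Event 7 (INT 0): INT 0 arrives: push (MAIN, PC=3), enter IRQ0 at PC=0 (depth now 1) [depth=1]
Event 8 (INT 0): INT 0 arrives: push (IRQ0, PC=0), enter IRQ0 at PC=0 (depth now 2) [depth=2]
Event 9 (EXEC): [IRQ0] PC=0: DEC 2 -> ACC=-7 [depth=2]
Event 10 (EXEC): [IRQ0] PC=1: IRET -> resume IRQ0 at PC=0 (depth now 1) [depth=1]
Event 11 (INT 1): INT 1 arrives: push (IRQ0, PC=0), enter IRQ1 at PC=0 (depth now 2) [depth=2]
Event 12 (EXEC): [IRQ1] PC=0: DEC 3 -> ACC=-10 [depth=2]
Event 13 (EXEC): [IRQ1] PC=1: DEC 3 -> ACC=-13 [depth=2]
Event 14 (EXEC): [IRQ1] PC=2: INC 1 -> ACC=-12 [depth=2]
Event 15 (EXEC): [IRQ1] PC=3: IRET -> resume IRQ0 at PC=0 (depth now 1) [depth=1]
Event 16 (INT 1): INT 1 arrives: push (IRQ0, PC=0), enter IRQ1 at PC=0 (depth now 2) [depth=2]
Event 17 (EXEC): [IRQ1] PC=0: DEC 3 -> ACC=-15 [depth=2]
Event 18 (EXEC): [IRQ1] PC=1: DEC 3 -> ACC=-18 [depth=2]
Event 19 (EXEC): [IRQ1] PC=2: INC 1 -> ACC=-17 [depth=2]
Event 20 (EXEC): [IRQ1] PC=3: IRET -> resume IRQ0 at PC=0 (depth now 1) [depth=1]
Event 21 (EXEC): [IRQ0] PC=0: DEC 2 -> ACC=-19 [depth=1]
Event 22 (EXEC): [IRQ0] PC=1: IRET -> resume MAIN at PC=3 (depth now 0) [depth=0]
Event 23 (EXEC): [MAIN] PC=3: INC 1 -> ACC=-18 [depth=0]
Event 24 (EXEC): [MAIN] PC=4: INC 1 -> ACC=-17 [depth=0]
Event 25 (EXEC): [MAIN] PC=5: INC 2 -> ACC=-15 [depth=0]
Event 26 (EXEC): [MAIN] PC=6: HALT [depth=0]
Max depth observed: 2

Answer: 2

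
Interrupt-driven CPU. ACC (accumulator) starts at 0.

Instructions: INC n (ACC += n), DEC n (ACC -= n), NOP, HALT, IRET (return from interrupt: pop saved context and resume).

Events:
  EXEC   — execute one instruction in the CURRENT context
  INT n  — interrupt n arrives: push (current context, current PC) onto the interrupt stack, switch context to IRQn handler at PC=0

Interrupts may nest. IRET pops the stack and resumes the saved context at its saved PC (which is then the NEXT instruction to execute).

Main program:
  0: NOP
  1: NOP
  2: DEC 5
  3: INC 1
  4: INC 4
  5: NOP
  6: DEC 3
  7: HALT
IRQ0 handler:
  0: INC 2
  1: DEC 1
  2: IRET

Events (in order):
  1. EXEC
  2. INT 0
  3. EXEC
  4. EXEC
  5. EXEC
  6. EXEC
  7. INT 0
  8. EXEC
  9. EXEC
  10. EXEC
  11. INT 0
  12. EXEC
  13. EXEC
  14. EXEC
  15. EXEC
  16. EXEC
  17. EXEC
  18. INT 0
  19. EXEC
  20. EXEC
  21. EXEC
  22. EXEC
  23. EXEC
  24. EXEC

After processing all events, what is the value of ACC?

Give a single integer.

Answer: 1

Derivation:
Event 1 (EXEC): [MAIN] PC=0: NOP
Event 2 (INT 0): INT 0 arrives: push (MAIN, PC=1), enter IRQ0 at PC=0 (depth now 1)
Event 3 (EXEC): [IRQ0] PC=0: INC 2 -> ACC=2
Event 4 (EXEC): [IRQ0] PC=1: DEC 1 -> ACC=1
Event 5 (EXEC): [IRQ0] PC=2: IRET -> resume MAIN at PC=1 (depth now 0)
Event 6 (EXEC): [MAIN] PC=1: NOP
Event 7 (INT 0): INT 0 arrives: push (MAIN, PC=2), enter IRQ0 at PC=0 (depth now 1)
Event 8 (EXEC): [IRQ0] PC=0: INC 2 -> ACC=3
Event 9 (EXEC): [IRQ0] PC=1: DEC 1 -> ACC=2
Event 10 (EXEC): [IRQ0] PC=2: IRET -> resume MAIN at PC=2 (depth now 0)
Event 11 (INT 0): INT 0 arrives: push (MAIN, PC=2), enter IRQ0 at PC=0 (depth now 1)
Event 12 (EXEC): [IRQ0] PC=0: INC 2 -> ACC=4
Event 13 (EXEC): [IRQ0] PC=1: DEC 1 -> ACC=3
Event 14 (EXEC): [IRQ0] PC=2: IRET -> resume MAIN at PC=2 (depth now 0)
Event 15 (EXEC): [MAIN] PC=2: DEC 5 -> ACC=-2
Event 16 (EXEC): [MAIN] PC=3: INC 1 -> ACC=-1
Event 17 (EXEC): [MAIN] PC=4: INC 4 -> ACC=3
Event 18 (INT 0): INT 0 arrives: push (MAIN, PC=5), enter IRQ0 at PC=0 (depth now 1)
Event 19 (EXEC): [IRQ0] PC=0: INC 2 -> ACC=5
Event 20 (EXEC): [IRQ0] PC=1: DEC 1 -> ACC=4
Event 21 (EXEC): [IRQ0] PC=2: IRET -> resume MAIN at PC=5 (depth now 0)
Event 22 (EXEC): [MAIN] PC=5: NOP
Event 23 (EXEC): [MAIN] PC=6: DEC 3 -> ACC=1
Event 24 (EXEC): [MAIN] PC=7: HALT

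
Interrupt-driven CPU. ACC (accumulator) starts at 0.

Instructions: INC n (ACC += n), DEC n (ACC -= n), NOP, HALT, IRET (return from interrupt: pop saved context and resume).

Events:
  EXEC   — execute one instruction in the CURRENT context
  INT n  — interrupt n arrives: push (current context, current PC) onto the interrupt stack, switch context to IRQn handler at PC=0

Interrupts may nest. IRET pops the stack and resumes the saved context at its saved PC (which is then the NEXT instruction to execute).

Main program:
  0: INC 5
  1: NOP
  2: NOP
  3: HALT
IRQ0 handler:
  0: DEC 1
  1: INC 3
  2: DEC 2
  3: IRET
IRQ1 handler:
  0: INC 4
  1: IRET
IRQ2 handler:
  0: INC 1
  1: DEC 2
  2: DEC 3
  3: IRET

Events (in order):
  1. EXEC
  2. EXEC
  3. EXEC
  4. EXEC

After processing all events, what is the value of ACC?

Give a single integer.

Answer: 5

Derivation:
Event 1 (EXEC): [MAIN] PC=0: INC 5 -> ACC=5
Event 2 (EXEC): [MAIN] PC=1: NOP
Event 3 (EXEC): [MAIN] PC=2: NOP
Event 4 (EXEC): [MAIN] PC=3: HALT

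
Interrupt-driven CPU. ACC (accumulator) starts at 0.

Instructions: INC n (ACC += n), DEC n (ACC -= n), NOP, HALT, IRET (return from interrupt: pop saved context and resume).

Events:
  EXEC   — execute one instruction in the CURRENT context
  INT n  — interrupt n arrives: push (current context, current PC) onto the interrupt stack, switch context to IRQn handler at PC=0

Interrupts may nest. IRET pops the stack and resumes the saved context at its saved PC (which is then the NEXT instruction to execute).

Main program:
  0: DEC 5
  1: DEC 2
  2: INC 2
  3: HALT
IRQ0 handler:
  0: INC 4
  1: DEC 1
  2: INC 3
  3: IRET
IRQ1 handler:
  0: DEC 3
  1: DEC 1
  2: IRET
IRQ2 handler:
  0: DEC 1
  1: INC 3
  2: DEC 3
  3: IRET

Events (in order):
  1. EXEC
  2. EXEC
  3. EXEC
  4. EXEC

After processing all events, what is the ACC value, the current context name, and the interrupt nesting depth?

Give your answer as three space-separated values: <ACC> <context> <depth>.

Event 1 (EXEC): [MAIN] PC=0: DEC 5 -> ACC=-5
Event 2 (EXEC): [MAIN] PC=1: DEC 2 -> ACC=-7
Event 3 (EXEC): [MAIN] PC=2: INC 2 -> ACC=-5
Event 4 (EXEC): [MAIN] PC=3: HALT

Answer: -5 MAIN 0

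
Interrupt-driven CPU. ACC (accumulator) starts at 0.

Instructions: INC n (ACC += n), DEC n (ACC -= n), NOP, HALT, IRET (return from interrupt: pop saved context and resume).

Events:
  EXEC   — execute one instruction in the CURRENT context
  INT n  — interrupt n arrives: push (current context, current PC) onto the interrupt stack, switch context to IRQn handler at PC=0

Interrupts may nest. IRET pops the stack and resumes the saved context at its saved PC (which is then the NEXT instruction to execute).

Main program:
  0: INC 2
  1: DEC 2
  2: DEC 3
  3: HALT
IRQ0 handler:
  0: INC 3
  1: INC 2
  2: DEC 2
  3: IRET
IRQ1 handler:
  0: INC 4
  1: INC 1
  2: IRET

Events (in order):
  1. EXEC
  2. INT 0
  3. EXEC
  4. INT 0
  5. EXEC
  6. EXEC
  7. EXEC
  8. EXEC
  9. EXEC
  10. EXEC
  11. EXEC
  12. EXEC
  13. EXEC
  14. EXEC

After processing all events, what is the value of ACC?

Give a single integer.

Answer: 3

Derivation:
Event 1 (EXEC): [MAIN] PC=0: INC 2 -> ACC=2
Event 2 (INT 0): INT 0 arrives: push (MAIN, PC=1), enter IRQ0 at PC=0 (depth now 1)
Event 3 (EXEC): [IRQ0] PC=0: INC 3 -> ACC=5
Event 4 (INT 0): INT 0 arrives: push (IRQ0, PC=1), enter IRQ0 at PC=0 (depth now 2)
Event 5 (EXEC): [IRQ0] PC=0: INC 3 -> ACC=8
Event 6 (EXEC): [IRQ0] PC=1: INC 2 -> ACC=10
Event 7 (EXEC): [IRQ0] PC=2: DEC 2 -> ACC=8
Event 8 (EXEC): [IRQ0] PC=3: IRET -> resume IRQ0 at PC=1 (depth now 1)
Event 9 (EXEC): [IRQ0] PC=1: INC 2 -> ACC=10
Event 10 (EXEC): [IRQ0] PC=2: DEC 2 -> ACC=8
Event 11 (EXEC): [IRQ0] PC=3: IRET -> resume MAIN at PC=1 (depth now 0)
Event 12 (EXEC): [MAIN] PC=1: DEC 2 -> ACC=6
Event 13 (EXEC): [MAIN] PC=2: DEC 3 -> ACC=3
Event 14 (EXEC): [MAIN] PC=3: HALT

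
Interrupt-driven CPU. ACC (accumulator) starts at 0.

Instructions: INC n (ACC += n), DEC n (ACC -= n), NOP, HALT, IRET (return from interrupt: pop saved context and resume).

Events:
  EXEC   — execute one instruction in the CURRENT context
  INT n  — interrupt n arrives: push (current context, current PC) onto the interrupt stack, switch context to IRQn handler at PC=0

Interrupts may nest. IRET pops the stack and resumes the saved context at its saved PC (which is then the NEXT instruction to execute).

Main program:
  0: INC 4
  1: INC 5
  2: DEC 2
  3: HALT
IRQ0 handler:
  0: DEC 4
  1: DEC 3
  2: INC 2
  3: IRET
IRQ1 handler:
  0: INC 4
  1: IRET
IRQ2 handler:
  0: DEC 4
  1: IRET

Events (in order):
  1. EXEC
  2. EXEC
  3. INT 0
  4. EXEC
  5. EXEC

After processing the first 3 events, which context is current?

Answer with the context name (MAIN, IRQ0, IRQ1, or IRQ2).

Event 1 (EXEC): [MAIN] PC=0: INC 4 -> ACC=4
Event 2 (EXEC): [MAIN] PC=1: INC 5 -> ACC=9
Event 3 (INT 0): INT 0 arrives: push (MAIN, PC=2), enter IRQ0 at PC=0 (depth now 1)

Answer: IRQ0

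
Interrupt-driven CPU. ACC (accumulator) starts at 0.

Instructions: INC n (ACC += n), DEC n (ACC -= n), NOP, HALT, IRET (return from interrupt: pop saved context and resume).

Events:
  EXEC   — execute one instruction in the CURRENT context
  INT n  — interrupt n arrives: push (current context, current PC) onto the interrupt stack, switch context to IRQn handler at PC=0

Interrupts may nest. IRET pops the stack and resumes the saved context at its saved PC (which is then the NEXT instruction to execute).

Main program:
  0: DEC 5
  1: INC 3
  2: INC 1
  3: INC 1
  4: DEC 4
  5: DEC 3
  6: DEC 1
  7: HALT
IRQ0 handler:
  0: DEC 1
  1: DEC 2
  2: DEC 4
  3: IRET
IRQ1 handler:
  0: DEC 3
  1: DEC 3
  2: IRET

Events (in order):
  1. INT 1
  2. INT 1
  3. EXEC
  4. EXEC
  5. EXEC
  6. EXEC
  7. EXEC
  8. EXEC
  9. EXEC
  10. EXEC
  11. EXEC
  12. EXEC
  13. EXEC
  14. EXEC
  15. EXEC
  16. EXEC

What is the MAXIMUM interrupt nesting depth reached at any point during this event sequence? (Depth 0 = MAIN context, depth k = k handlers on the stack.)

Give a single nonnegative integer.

Event 1 (INT 1): INT 1 arrives: push (MAIN, PC=0), enter IRQ1 at PC=0 (depth now 1) [depth=1]
Event 2 (INT 1): INT 1 arrives: push (IRQ1, PC=0), enter IRQ1 at PC=0 (depth now 2) [depth=2]
Event 3 (EXEC): [IRQ1] PC=0: DEC 3 -> ACC=-3 [depth=2]
Event 4 (EXEC): [IRQ1] PC=1: DEC 3 -> ACC=-6 [depth=2]
Event 5 (EXEC): [IRQ1] PC=2: IRET -> resume IRQ1 at PC=0 (depth now 1) [depth=1]
Event 6 (EXEC): [IRQ1] PC=0: DEC 3 -> ACC=-9 [depth=1]
Event 7 (EXEC): [IRQ1] PC=1: DEC 3 -> ACC=-12 [depth=1]
Event 8 (EXEC): [IRQ1] PC=2: IRET -> resume MAIN at PC=0 (depth now 0) [depth=0]
Event 9 (EXEC): [MAIN] PC=0: DEC 5 -> ACC=-17 [depth=0]
Event 10 (EXEC): [MAIN] PC=1: INC 3 -> ACC=-14 [depth=0]
Event 11 (EXEC): [MAIN] PC=2: INC 1 -> ACC=-13 [depth=0]
Event 12 (EXEC): [MAIN] PC=3: INC 1 -> ACC=-12 [depth=0]
Event 13 (EXEC): [MAIN] PC=4: DEC 4 -> ACC=-16 [depth=0]
Event 14 (EXEC): [MAIN] PC=5: DEC 3 -> ACC=-19 [depth=0]
Event 15 (EXEC): [MAIN] PC=6: DEC 1 -> ACC=-20 [depth=0]
Event 16 (EXEC): [MAIN] PC=7: HALT [depth=0]
Max depth observed: 2

Answer: 2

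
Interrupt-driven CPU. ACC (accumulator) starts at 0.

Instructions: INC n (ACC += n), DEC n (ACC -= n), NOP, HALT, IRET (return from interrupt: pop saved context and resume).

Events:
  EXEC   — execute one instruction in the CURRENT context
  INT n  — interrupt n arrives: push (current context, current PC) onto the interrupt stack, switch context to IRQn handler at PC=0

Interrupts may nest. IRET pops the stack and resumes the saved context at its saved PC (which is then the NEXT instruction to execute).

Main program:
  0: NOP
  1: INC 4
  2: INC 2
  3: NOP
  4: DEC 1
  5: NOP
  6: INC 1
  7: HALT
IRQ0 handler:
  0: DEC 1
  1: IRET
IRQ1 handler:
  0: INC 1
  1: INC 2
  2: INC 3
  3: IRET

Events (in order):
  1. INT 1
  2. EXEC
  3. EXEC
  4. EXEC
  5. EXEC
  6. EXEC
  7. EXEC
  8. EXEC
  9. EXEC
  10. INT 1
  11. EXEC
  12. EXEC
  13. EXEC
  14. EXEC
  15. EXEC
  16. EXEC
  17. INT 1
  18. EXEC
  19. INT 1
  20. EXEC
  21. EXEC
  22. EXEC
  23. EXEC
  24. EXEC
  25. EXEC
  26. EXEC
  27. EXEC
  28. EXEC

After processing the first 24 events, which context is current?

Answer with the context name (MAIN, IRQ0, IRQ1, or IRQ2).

Answer: IRQ1

Derivation:
Event 1 (INT 1): INT 1 arrives: push (MAIN, PC=0), enter IRQ1 at PC=0 (depth now 1)
Event 2 (EXEC): [IRQ1] PC=0: INC 1 -> ACC=1
Event 3 (EXEC): [IRQ1] PC=1: INC 2 -> ACC=3
Event 4 (EXEC): [IRQ1] PC=2: INC 3 -> ACC=6
Event 5 (EXEC): [IRQ1] PC=3: IRET -> resume MAIN at PC=0 (depth now 0)
Event 6 (EXEC): [MAIN] PC=0: NOP
Event 7 (EXEC): [MAIN] PC=1: INC 4 -> ACC=10
Event 8 (EXEC): [MAIN] PC=2: INC 2 -> ACC=12
Event 9 (EXEC): [MAIN] PC=3: NOP
Event 10 (INT 1): INT 1 arrives: push (MAIN, PC=4), enter IRQ1 at PC=0 (depth now 1)
Event 11 (EXEC): [IRQ1] PC=0: INC 1 -> ACC=13
Event 12 (EXEC): [IRQ1] PC=1: INC 2 -> ACC=15
Event 13 (EXEC): [IRQ1] PC=2: INC 3 -> ACC=18
Event 14 (EXEC): [IRQ1] PC=3: IRET -> resume MAIN at PC=4 (depth now 0)
Event 15 (EXEC): [MAIN] PC=4: DEC 1 -> ACC=17
Event 16 (EXEC): [MAIN] PC=5: NOP
Event 17 (INT 1): INT 1 arrives: push (MAIN, PC=6), enter IRQ1 at PC=0 (depth now 1)
Event 18 (EXEC): [IRQ1] PC=0: INC 1 -> ACC=18
Event 19 (INT 1): INT 1 arrives: push (IRQ1, PC=1), enter IRQ1 at PC=0 (depth now 2)
Event 20 (EXEC): [IRQ1] PC=0: INC 1 -> ACC=19
Event 21 (EXEC): [IRQ1] PC=1: INC 2 -> ACC=21
Event 22 (EXEC): [IRQ1] PC=2: INC 3 -> ACC=24
Event 23 (EXEC): [IRQ1] PC=3: IRET -> resume IRQ1 at PC=1 (depth now 1)
Event 24 (EXEC): [IRQ1] PC=1: INC 2 -> ACC=26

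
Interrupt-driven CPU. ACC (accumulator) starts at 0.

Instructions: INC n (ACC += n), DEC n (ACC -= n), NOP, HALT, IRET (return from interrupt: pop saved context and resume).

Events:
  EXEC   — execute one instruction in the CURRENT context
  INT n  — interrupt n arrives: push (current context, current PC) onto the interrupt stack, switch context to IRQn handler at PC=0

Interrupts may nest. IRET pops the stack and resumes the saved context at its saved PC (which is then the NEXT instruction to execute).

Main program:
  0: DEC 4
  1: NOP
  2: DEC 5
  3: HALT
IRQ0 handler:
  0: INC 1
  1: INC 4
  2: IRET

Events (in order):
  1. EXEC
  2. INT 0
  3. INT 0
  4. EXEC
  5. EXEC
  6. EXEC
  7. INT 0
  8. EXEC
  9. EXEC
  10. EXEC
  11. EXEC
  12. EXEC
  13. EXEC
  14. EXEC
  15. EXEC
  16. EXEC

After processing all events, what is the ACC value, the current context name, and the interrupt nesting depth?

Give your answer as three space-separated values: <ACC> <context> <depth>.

Answer: 6 MAIN 0

Derivation:
Event 1 (EXEC): [MAIN] PC=0: DEC 4 -> ACC=-4
Event 2 (INT 0): INT 0 arrives: push (MAIN, PC=1), enter IRQ0 at PC=0 (depth now 1)
Event 3 (INT 0): INT 0 arrives: push (IRQ0, PC=0), enter IRQ0 at PC=0 (depth now 2)
Event 4 (EXEC): [IRQ0] PC=0: INC 1 -> ACC=-3
Event 5 (EXEC): [IRQ0] PC=1: INC 4 -> ACC=1
Event 6 (EXEC): [IRQ0] PC=2: IRET -> resume IRQ0 at PC=0 (depth now 1)
Event 7 (INT 0): INT 0 arrives: push (IRQ0, PC=0), enter IRQ0 at PC=0 (depth now 2)
Event 8 (EXEC): [IRQ0] PC=0: INC 1 -> ACC=2
Event 9 (EXEC): [IRQ0] PC=1: INC 4 -> ACC=6
Event 10 (EXEC): [IRQ0] PC=2: IRET -> resume IRQ0 at PC=0 (depth now 1)
Event 11 (EXEC): [IRQ0] PC=0: INC 1 -> ACC=7
Event 12 (EXEC): [IRQ0] PC=1: INC 4 -> ACC=11
Event 13 (EXEC): [IRQ0] PC=2: IRET -> resume MAIN at PC=1 (depth now 0)
Event 14 (EXEC): [MAIN] PC=1: NOP
Event 15 (EXEC): [MAIN] PC=2: DEC 5 -> ACC=6
Event 16 (EXEC): [MAIN] PC=3: HALT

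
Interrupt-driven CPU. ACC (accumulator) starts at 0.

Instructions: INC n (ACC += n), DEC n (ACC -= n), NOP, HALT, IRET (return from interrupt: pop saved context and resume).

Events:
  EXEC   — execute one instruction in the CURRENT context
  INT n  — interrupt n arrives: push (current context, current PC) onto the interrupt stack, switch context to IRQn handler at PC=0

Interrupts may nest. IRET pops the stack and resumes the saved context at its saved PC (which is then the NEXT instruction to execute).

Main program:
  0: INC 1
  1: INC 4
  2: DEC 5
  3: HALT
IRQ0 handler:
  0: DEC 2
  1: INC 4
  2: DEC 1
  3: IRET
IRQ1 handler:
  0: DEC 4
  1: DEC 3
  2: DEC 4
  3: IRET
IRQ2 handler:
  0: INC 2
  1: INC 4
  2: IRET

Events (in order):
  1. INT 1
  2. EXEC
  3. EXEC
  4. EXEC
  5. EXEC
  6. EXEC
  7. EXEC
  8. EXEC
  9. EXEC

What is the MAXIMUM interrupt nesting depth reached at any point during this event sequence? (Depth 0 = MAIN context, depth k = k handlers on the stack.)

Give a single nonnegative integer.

Event 1 (INT 1): INT 1 arrives: push (MAIN, PC=0), enter IRQ1 at PC=0 (depth now 1) [depth=1]
Event 2 (EXEC): [IRQ1] PC=0: DEC 4 -> ACC=-4 [depth=1]
Event 3 (EXEC): [IRQ1] PC=1: DEC 3 -> ACC=-7 [depth=1]
Event 4 (EXEC): [IRQ1] PC=2: DEC 4 -> ACC=-11 [depth=1]
Event 5 (EXEC): [IRQ1] PC=3: IRET -> resume MAIN at PC=0 (depth now 0) [depth=0]
Event 6 (EXEC): [MAIN] PC=0: INC 1 -> ACC=-10 [depth=0]
Event 7 (EXEC): [MAIN] PC=1: INC 4 -> ACC=-6 [depth=0]
Event 8 (EXEC): [MAIN] PC=2: DEC 5 -> ACC=-11 [depth=0]
Event 9 (EXEC): [MAIN] PC=3: HALT [depth=0]
Max depth observed: 1

Answer: 1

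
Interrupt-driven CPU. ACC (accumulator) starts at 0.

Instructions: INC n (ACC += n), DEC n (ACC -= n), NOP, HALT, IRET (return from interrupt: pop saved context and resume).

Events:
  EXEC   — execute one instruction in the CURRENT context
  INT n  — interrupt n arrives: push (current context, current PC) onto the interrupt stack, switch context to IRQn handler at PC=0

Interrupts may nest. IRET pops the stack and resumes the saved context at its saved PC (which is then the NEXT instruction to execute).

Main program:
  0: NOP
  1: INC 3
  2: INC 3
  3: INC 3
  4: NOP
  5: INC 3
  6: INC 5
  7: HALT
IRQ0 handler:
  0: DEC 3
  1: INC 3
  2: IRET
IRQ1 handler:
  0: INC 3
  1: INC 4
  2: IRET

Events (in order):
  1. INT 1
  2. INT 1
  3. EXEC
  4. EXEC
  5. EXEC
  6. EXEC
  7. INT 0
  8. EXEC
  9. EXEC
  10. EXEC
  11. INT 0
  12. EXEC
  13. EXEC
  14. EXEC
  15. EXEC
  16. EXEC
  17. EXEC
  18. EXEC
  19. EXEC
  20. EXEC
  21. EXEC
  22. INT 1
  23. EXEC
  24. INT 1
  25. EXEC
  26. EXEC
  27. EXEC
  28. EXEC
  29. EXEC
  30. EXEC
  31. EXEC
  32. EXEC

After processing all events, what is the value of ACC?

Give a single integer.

Answer: 45

Derivation:
Event 1 (INT 1): INT 1 arrives: push (MAIN, PC=0), enter IRQ1 at PC=0 (depth now 1)
Event 2 (INT 1): INT 1 arrives: push (IRQ1, PC=0), enter IRQ1 at PC=0 (depth now 2)
Event 3 (EXEC): [IRQ1] PC=0: INC 3 -> ACC=3
Event 4 (EXEC): [IRQ1] PC=1: INC 4 -> ACC=7
Event 5 (EXEC): [IRQ1] PC=2: IRET -> resume IRQ1 at PC=0 (depth now 1)
Event 6 (EXEC): [IRQ1] PC=0: INC 3 -> ACC=10
Event 7 (INT 0): INT 0 arrives: push (IRQ1, PC=1), enter IRQ0 at PC=0 (depth now 2)
Event 8 (EXEC): [IRQ0] PC=0: DEC 3 -> ACC=7
Event 9 (EXEC): [IRQ0] PC=1: INC 3 -> ACC=10
Event 10 (EXEC): [IRQ0] PC=2: IRET -> resume IRQ1 at PC=1 (depth now 1)
Event 11 (INT 0): INT 0 arrives: push (IRQ1, PC=1), enter IRQ0 at PC=0 (depth now 2)
Event 12 (EXEC): [IRQ0] PC=0: DEC 3 -> ACC=7
Event 13 (EXEC): [IRQ0] PC=1: INC 3 -> ACC=10
Event 14 (EXEC): [IRQ0] PC=2: IRET -> resume IRQ1 at PC=1 (depth now 1)
Event 15 (EXEC): [IRQ1] PC=1: INC 4 -> ACC=14
Event 16 (EXEC): [IRQ1] PC=2: IRET -> resume MAIN at PC=0 (depth now 0)
Event 17 (EXEC): [MAIN] PC=0: NOP
Event 18 (EXEC): [MAIN] PC=1: INC 3 -> ACC=17
Event 19 (EXEC): [MAIN] PC=2: INC 3 -> ACC=20
Event 20 (EXEC): [MAIN] PC=3: INC 3 -> ACC=23
Event 21 (EXEC): [MAIN] PC=4: NOP
Event 22 (INT 1): INT 1 arrives: push (MAIN, PC=5), enter IRQ1 at PC=0 (depth now 1)
Event 23 (EXEC): [IRQ1] PC=0: INC 3 -> ACC=26
Event 24 (INT 1): INT 1 arrives: push (IRQ1, PC=1), enter IRQ1 at PC=0 (depth now 2)
Event 25 (EXEC): [IRQ1] PC=0: INC 3 -> ACC=29
Event 26 (EXEC): [IRQ1] PC=1: INC 4 -> ACC=33
Event 27 (EXEC): [IRQ1] PC=2: IRET -> resume IRQ1 at PC=1 (depth now 1)
Event 28 (EXEC): [IRQ1] PC=1: INC 4 -> ACC=37
Event 29 (EXEC): [IRQ1] PC=2: IRET -> resume MAIN at PC=5 (depth now 0)
Event 30 (EXEC): [MAIN] PC=5: INC 3 -> ACC=40
Event 31 (EXEC): [MAIN] PC=6: INC 5 -> ACC=45
Event 32 (EXEC): [MAIN] PC=7: HALT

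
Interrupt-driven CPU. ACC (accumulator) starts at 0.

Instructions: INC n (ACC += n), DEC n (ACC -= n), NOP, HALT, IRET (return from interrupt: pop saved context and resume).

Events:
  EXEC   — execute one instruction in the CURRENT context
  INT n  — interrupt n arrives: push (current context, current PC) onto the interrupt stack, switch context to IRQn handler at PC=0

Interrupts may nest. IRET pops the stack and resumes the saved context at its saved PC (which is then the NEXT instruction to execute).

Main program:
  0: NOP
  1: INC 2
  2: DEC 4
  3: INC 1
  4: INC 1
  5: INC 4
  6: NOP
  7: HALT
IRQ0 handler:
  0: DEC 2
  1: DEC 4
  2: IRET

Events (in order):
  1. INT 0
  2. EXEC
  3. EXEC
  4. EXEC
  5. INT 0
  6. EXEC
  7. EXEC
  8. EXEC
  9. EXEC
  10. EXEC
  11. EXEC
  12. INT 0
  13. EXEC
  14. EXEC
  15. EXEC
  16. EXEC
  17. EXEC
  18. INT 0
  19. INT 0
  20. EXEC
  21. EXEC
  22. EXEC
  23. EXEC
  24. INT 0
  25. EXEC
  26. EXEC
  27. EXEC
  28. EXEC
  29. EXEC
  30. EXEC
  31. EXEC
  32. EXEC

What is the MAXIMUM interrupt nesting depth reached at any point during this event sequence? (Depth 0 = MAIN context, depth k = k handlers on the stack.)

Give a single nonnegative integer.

Answer: 2

Derivation:
Event 1 (INT 0): INT 0 arrives: push (MAIN, PC=0), enter IRQ0 at PC=0 (depth now 1) [depth=1]
Event 2 (EXEC): [IRQ0] PC=0: DEC 2 -> ACC=-2 [depth=1]
Event 3 (EXEC): [IRQ0] PC=1: DEC 4 -> ACC=-6 [depth=1]
Event 4 (EXEC): [IRQ0] PC=2: IRET -> resume MAIN at PC=0 (depth now 0) [depth=0]
Event 5 (INT 0): INT 0 arrives: push (MAIN, PC=0), enter IRQ0 at PC=0 (depth now 1) [depth=1]
Event 6 (EXEC): [IRQ0] PC=0: DEC 2 -> ACC=-8 [depth=1]
Event 7 (EXEC): [IRQ0] PC=1: DEC 4 -> ACC=-12 [depth=1]
Event 8 (EXEC): [IRQ0] PC=2: IRET -> resume MAIN at PC=0 (depth now 0) [depth=0]
Event 9 (EXEC): [MAIN] PC=0: NOP [depth=0]
Event 10 (EXEC): [MAIN] PC=1: INC 2 -> ACC=-10 [depth=0]
Event 11 (EXEC): [MAIN] PC=2: DEC 4 -> ACC=-14 [depth=0]
Event 12 (INT 0): INT 0 arrives: push (MAIN, PC=3), enter IRQ0 at PC=0 (depth now 1) [depth=1]
Event 13 (EXEC): [IRQ0] PC=0: DEC 2 -> ACC=-16 [depth=1]
Event 14 (EXEC): [IRQ0] PC=1: DEC 4 -> ACC=-20 [depth=1]
Event 15 (EXEC): [IRQ0] PC=2: IRET -> resume MAIN at PC=3 (depth now 0) [depth=0]
Event 16 (EXEC): [MAIN] PC=3: INC 1 -> ACC=-19 [depth=0]
Event 17 (EXEC): [MAIN] PC=4: INC 1 -> ACC=-18 [depth=0]
Event 18 (INT 0): INT 0 arrives: push (MAIN, PC=5), enter IRQ0 at PC=0 (depth now 1) [depth=1]
Event 19 (INT 0): INT 0 arrives: push (IRQ0, PC=0), enter IRQ0 at PC=0 (depth now 2) [depth=2]
Event 20 (EXEC): [IRQ0] PC=0: DEC 2 -> ACC=-20 [depth=2]
Event 21 (EXEC): [IRQ0] PC=1: DEC 4 -> ACC=-24 [depth=2]
Event 22 (EXEC): [IRQ0] PC=2: IRET -> resume IRQ0 at PC=0 (depth now 1) [depth=1]
Event 23 (EXEC): [IRQ0] PC=0: DEC 2 -> ACC=-26 [depth=1]
Event 24 (INT 0): INT 0 arrives: push (IRQ0, PC=1), enter IRQ0 at PC=0 (depth now 2) [depth=2]
Event 25 (EXEC): [IRQ0] PC=0: DEC 2 -> ACC=-28 [depth=2]
Event 26 (EXEC): [IRQ0] PC=1: DEC 4 -> ACC=-32 [depth=2]
Event 27 (EXEC): [IRQ0] PC=2: IRET -> resume IRQ0 at PC=1 (depth now 1) [depth=1]
Event 28 (EXEC): [IRQ0] PC=1: DEC 4 -> ACC=-36 [depth=1]
Event 29 (EXEC): [IRQ0] PC=2: IRET -> resume MAIN at PC=5 (depth now 0) [depth=0]
Event 30 (EXEC): [MAIN] PC=5: INC 4 -> ACC=-32 [depth=0]
Event 31 (EXEC): [MAIN] PC=6: NOP [depth=0]
Event 32 (EXEC): [MAIN] PC=7: HALT [depth=0]
Max depth observed: 2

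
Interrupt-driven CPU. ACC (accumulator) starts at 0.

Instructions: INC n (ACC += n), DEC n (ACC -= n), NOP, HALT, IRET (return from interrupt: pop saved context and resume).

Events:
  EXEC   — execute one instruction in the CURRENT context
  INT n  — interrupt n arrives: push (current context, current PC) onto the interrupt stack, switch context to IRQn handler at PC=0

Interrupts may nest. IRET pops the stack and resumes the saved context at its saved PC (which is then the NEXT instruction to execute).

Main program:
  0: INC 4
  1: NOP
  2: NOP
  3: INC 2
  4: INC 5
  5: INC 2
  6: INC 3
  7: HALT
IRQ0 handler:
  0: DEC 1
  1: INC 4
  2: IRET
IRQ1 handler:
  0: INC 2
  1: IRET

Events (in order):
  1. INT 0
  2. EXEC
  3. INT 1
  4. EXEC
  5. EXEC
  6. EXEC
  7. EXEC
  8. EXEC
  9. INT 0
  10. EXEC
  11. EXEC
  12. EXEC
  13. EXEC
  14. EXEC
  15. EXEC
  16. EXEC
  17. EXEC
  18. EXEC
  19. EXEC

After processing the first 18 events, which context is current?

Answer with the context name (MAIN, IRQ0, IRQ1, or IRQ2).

Event 1 (INT 0): INT 0 arrives: push (MAIN, PC=0), enter IRQ0 at PC=0 (depth now 1)
Event 2 (EXEC): [IRQ0] PC=0: DEC 1 -> ACC=-1
Event 3 (INT 1): INT 1 arrives: push (IRQ0, PC=1), enter IRQ1 at PC=0 (depth now 2)
Event 4 (EXEC): [IRQ1] PC=0: INC 2 -> ACC=1
Event 5 (EXEC): [IRQ1] PC=1: IRET -> resume IRQ0 at PC=1 (depth now 1)
Event 6 (EXEC): [IRQ0] PC=1: INC 4 -> ACC=5
Event 7 (EXEC): [IRQ0] PC=2: IRET -> resume MAIN at PC=0 (depth now 0)
Event 8 (EXEC): [MAIN] PC=0: INC 4 -> ACC=9
Event 9 (INT 0): INT 0 arrives: push (MAIN, PC=1), enter IRQ0 at PC=0 (depth now 1)
Event 10 (EXEC): [IRQ0] PC=0: DEC 1 -> ACC=8
Event 11 (EXEC): [IRQ0] PC=1: INC 4 -> ACC=12
Event 12 (EXEC): [IRQ0] PC=2: IRET -> resume MAIN at PC=1 (depth now 0)
Event 13 (EXEC): [MAIN] PC=1: NOP
Event 14 (EXEC): [MAIN] PC=2: NOP
Event 15 (EXEC): [MAIN] PC=3: INC 2 -> ACC=14
Event 16 (EXEC): [MAIN] PC=4: INC 5 -> ACC=19
Event 17 (EXEC): [MAIN] PC=5: INC 2 -> ACC=21
Event 18 (EXEC): [MAIN] PC=6: INC 3 -> ACC=24

Answer: MAIN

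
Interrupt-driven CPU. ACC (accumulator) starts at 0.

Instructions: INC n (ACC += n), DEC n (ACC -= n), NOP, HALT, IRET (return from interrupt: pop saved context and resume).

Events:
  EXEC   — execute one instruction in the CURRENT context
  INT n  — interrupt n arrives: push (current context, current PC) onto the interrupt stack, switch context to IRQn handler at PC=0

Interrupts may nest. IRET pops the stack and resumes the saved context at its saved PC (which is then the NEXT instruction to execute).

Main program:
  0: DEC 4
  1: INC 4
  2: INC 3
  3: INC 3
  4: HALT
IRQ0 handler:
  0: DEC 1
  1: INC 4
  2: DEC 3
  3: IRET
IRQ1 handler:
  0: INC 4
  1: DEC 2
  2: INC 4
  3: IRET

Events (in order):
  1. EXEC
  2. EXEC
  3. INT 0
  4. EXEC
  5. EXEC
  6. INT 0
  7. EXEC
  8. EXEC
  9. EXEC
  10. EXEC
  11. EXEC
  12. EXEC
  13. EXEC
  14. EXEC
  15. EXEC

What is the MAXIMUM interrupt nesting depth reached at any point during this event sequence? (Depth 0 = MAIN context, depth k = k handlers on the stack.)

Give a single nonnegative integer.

Event 1 (EXEC): [MAIN] PC=0: DEC 4 -> ACC=-4 [depth=0]
Event 2 (EXEC): [MAIN] PC=1: INC 4 -> ACC=0 [depth=0]
Event 3 (INT 0): INT 0 arrives: push (MAIN, PC=2), enter IRQ0 at PC=0 (depth now 1) [depth=1]
Event 4 (EXEC): [IRQ0] PC=0: DEC 1 -> ACC=-1 [depth=1]
Event 5 (EXEC): [IRQ0] PC=1: INC 4 -> ACC=3 [depth=1]
Event 6 (INT 0): INT 0 arrives: push (IRQ0, PC=2), enter IRQ0 at PC=0 (depth now 2) [depth=2]
Event 7 (EXEC): [IRQ0] PC=0: DEC 1 -> ACC=2 [depth=2]
Event 8 (EXEC): [IRQ0] PC=1: INC 4 -> ACC=6 [depth=2]
Event 9 (EXEC): [IRQ0] PC=2: DEC 3 -> ACC=3 [depth=2]
Event 10 (EXEC): [IRQ0] PC=3: IRET -> resume IRQ0 at PC=2 (depth now 1) [depth=1]
Event 11 (EXEC): [IRQ0] PC=2: DEC 3 -> ACC=0 [depth=1]
Event 12 (EXEC): [IRQ0] PC=3: IRET -> resume MAIN at PC=2 (depth now 0) [depth=0]
Event 13 (EXEC): [MAIN] PC=2: INC 3 -> ACC=3 [depth=0]
Event 14 (EXEC): [MAIN] PC=3: INC 3 -> ACC=6 [depth=0]
Event 15 (EXEC): [MAIN] PC=4: HALT [depth=0]
Max depth observed: 2

Answer: 2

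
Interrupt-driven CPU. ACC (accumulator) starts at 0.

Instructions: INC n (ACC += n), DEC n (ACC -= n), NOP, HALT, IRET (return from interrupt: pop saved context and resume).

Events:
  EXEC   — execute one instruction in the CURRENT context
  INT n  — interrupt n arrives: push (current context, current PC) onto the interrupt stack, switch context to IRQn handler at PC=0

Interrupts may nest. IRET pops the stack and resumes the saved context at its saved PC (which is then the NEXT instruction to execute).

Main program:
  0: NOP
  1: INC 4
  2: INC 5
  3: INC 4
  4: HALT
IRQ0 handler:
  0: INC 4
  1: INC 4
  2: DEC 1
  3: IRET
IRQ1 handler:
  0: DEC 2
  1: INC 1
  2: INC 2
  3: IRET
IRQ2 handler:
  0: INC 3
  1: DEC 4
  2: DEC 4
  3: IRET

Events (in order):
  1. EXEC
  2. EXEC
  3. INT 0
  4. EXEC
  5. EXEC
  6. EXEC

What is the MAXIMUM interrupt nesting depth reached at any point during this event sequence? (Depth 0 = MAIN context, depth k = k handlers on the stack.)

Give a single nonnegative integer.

Event 1 (EXEC): [MAIN] PC=0: NOP [depth=0]
Event 2 (EXEC): [MAIN] PC=1: INC 4 -> ACC=4 [depth=0]
Event 3 (INT 0): INT 0 arrives: push (MAIN, PC=2), enter IRQ0 at PC=0 (depth now 1) [depth=1]
Event 4 (EXEC): [IRQ0] PC=0: INC 4 -> ACC=8 [depth=1]
Event 5 (EXEC): [IRQ0] PC=1: INC 4 -> ACC=12 [depth=1]
Event 6 (EXEC): [IRQ0] PC=2: DEC 1 -> ACC=11 [depth=1]
Max depth observed: 1

Answer: 1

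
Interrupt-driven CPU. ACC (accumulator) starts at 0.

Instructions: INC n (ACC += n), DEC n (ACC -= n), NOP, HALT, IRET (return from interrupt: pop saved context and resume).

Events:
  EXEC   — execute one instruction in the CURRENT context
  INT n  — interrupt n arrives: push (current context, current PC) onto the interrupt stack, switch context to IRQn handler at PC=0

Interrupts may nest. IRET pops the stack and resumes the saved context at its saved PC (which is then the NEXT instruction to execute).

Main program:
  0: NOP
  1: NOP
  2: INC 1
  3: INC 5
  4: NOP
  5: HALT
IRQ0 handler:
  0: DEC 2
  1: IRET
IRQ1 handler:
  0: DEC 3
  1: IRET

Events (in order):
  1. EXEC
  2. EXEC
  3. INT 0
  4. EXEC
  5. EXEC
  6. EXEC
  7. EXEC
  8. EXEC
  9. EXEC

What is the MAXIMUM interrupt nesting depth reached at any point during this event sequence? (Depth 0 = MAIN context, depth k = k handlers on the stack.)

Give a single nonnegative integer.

Answer: 1

Derivation:
Event 1 (EXEC): [MAIN] PC=0: NOP [depth=0]
Event 2 (EXEC): [MAIN] PC=1: NOP [depth=0]
Event 3 (INT 0): INT 0 arrives: push (MAIN, PC=2), enter IRQ0 at PC=0 (depth now 1) [depth=1]
Event 4 (EXEC): [IRQ0] PC=0: DEC 2 -> ACC=-2 [depth=1]
Event 5 (EXEC): [IRQ0] PC=1: IRET -> resume MAIN at PC=2 (depth now 0) [depth=0]
Event 6 (EXEC): [MAIN] PC=2: INC 1 -> ACC=-1 [depth=0]
Event 7 (EXEC): [MAIN] PC=3: INC 5 -> ACC=4 [depth=0]
Event 8 (EXEC): [MAIN] PC=4: NOP [depth=0]
Event 9 (EXEC): [MAIN] PC=5: HALT [depth=0]
Max depth observed: 1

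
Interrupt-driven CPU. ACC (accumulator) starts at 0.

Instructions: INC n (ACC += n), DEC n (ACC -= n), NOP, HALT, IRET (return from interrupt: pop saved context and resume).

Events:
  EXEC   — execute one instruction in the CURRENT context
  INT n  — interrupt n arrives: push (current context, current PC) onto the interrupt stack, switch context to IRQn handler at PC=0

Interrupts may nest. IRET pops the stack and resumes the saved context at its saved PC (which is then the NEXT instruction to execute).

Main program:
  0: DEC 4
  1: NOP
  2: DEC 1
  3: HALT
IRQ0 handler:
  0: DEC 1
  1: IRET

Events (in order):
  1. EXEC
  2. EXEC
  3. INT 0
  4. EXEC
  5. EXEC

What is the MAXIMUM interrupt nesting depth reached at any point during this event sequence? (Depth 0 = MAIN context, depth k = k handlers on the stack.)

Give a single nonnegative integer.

Answer: 1

Derivation:
Event 1 (EXEC): [MAIN] PC=0: DEC 4 -> ACC=-4 [depth=0]
Event 2 (EXEC): [MAIN] PC=1: NOP [depth=0]
Event 3 (INT 0): INT 0 arrives: push (MAIN, PC=2), enter IRQ0 at PC=0 (depth now 1) [depth=1]
Event 4 (EXEC): [IRQ0] PC=0: DEC 1 -> ACC=-5 [depth=1]
Event 5 (EXEC): [IRQ0] PC=1: IRET -> resume MAIN at PC=2 (depth now 0) [depth=0]
Max depth observed: 1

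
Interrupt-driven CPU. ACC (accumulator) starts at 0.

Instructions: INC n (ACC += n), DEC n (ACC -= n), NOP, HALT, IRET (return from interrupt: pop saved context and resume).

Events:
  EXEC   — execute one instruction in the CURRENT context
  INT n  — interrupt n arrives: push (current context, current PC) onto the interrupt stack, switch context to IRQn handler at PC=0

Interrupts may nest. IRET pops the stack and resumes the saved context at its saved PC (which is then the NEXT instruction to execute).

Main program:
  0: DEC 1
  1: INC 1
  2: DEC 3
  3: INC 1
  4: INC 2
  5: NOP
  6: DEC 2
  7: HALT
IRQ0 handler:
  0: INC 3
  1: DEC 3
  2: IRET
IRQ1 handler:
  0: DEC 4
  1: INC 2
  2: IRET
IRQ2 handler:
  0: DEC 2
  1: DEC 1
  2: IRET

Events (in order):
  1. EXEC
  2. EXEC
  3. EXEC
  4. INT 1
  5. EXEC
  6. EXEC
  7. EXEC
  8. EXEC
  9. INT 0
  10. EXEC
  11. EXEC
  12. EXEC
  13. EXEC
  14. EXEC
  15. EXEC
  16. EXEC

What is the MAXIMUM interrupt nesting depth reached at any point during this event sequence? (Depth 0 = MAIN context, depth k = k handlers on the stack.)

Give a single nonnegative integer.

Event 1 (EXEC): [MAIN] PC=0: DEC 1 -> ACC=-1 [depth=0]
Event 2 (EXEC): [MAIN] PC=1: INC 1 -> ACC=0 [depth=0]
Event 3 (EXEC): [MAIN] PC=2: DEC 3 -> ACC=-3 [depth=0]
Event 4 (INT 1): INT 1 arrives: push (MAIN, PC=3), enter IRQ1 at PC=0 (depth now 1) [depth=1]
Event 5 (EXEC): [IRQ1] PC=0: DEC 4 -> ACC=-7 [depth=1]
Event 6 (EXEC): [IRQ1] PC=1: INC 2 -> ACC=-5 [depth=1]
Event 7 (EXEC): [IRQ1] PC=2: IRET -> resume MAIN at PC=3 (depth now 0) [depth=0]
Event 8 (EXEC): [MAIN] PC=3: INC 1 -> ACC=-4 [depth=0]
Event 9 (INT 0): INT 0 arrives: push (MAIN, PC=4), enter IRQ0 at PC=0 (depth now 1) [depth=1]
Event 10 (EXEC): [IRQ0] PC=0: INC 3 -> ACC=-1 [depth=1]
Event 11 (EXEC): [IRQ0] PC=1: DEC 3 -> ACC=-4 [depth=1]
Event 12 (EXEC): [IRQ0] PC=2: IRET -> resume MAIN at PC=4 (depth now 0) [depth=0]
Event 13 (EXEC): [MAIN] PC=4: INC 2 -> ACC=-2 [depth=0]
Event 14 (EXEC): [MAIN] PC=5: NOP [depth=0]
Event 15 (EXEC): [MAIN] PC=6: DEC 2 -> ACC=-4 [depth=0]
Event 16 (EXEC): [MAIN] PC=7: HALT [depth=0]
Max depth observed: 1

Answer: 1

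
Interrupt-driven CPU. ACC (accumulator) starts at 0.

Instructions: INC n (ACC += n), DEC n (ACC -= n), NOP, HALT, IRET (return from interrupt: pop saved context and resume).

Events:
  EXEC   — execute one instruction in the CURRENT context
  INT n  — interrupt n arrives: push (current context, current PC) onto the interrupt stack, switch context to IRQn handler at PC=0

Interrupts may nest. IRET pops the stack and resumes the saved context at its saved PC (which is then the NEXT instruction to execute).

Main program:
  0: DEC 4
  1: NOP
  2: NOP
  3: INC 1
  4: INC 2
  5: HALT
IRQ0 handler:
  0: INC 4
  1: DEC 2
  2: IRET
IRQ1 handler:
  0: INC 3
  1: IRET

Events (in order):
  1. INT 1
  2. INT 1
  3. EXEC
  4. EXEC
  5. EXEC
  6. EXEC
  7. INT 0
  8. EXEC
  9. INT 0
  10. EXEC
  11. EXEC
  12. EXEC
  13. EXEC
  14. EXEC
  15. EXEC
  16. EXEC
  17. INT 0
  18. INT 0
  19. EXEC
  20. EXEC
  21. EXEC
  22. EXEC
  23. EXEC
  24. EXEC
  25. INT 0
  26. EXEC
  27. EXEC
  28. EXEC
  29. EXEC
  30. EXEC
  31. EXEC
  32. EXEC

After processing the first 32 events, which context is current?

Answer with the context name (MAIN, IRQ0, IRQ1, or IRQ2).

Event 1 (INT 1): INT 1 arrives: push (MAIN, PC=0), enter IRQ1 at PC=0 (depth now 1)
Event 2 (INT 1): INT 1 arrives: push (IRQ1, PC=0), enter IRQ1 at PC=0 (depth now 2)
Event 3 (EXEC): [IRQ1] PC=0: INC 3 -> ACC=3
Event 4 (EXEC): [IRQ1] PC=1: IRET -> resume IRQ1 at PC=0 (depth now 1)
Event 5 (EXEC): [IRQ1] PC=0: INC 3 -> ACC=6
Event 6 (EXEC): [IRQ1] PC=1: IRET -> resume MAIN at PC=0 (depth now 0)
Event 7 (INT 0): INT 0 arrives: push (MAIN, PC=0), enter IRQ0 at PC=0 (depth now 1)
Event 8 (EXEC): [IRQ0] PC=0: INC 4 -> ACC=10
Event 9 (INT 0): INT 0 arrives: push (IRQ0, PC=1), enter IRQ0 at PC=0 (depth now 2)
Event 10 (EXEC): [IRQ0] PC=0: INC 4 -> ACC=14
Event 11 (EXEC): [IRQ0] PC=1: DEC 2 -> ACC=12
Event 12 (EXEC): [IRQ0] PC=2: IRET -> resume IRQ0 at PC=1 (depth now 1)
Event 13 (EXEC): [IRQ0] PC=1: DEC 2 -> ACC=10
Event 14 (EXEC): [IRQ0] PC=2: IRET -> resume MAIN at PC=0 (depth now 0)
Event 15 (EXEC): [MAIN] PC=0: DEC 4 -> ACC=6
Event 16 (EXEC): [MAIN] PC=1: NOP
Event 17 (INT 0): INT 0 arrives: push (MAIN, PC=2), enter IRQ0 at PC=0 (depth now 1)
Event 18 (INT 0): INT 0 arrives: push (IRQ0, PC=0), enter IRQ0 at PC=0 (depth now 2)
Event 19 (EXEC): [IRQ0] PC=0: INC 4 -> ACC=10
Event 20 (EXEC): [IRQ0] PC=1: DEC 2 -> ACC=8
Event 21 (EXEC): [IRQ0] PC=2: IRET -> resume IRQ0 at PC=0 (depth now 1)
Event 22 (EXEC): [IRQ0] PC=0: INC 4 -> ACC=12
Event 23 (EXEC): [IRQ0] PC=1: DEC 2 -> ACC=10
Event 24 (EXEC): [IRQ0] PC=2: IRET -> resume MAIN at PC=2 (depth now 0)
Event 25 (INT 0): INT 0 arrives: push (MAIN, PC=2), enter IRQ0 at PC=0 (depth now 1)
Event 26 (EXEC): [IRQ0] PC=0: INC 4 -> ACC=14
Event 27 (EXEC): [IRQ0] PC=1: DEC 2 -> ACC=12
Event 28 (EXEC): [IRQ0] PC=2: IRET -> resume MAIN at PC=2 (depth now 0)
Event 29 (EXEC): [MAIN] PC=2: NOP
Event 30 (EXEC): [MAIN] PC=3: INC 1 -> ACC=13
Event 31 (EXEC): [MAIN] PC=4: INC 2 -> ACC=15
Event 32 (EXEC): [MAIN] PC=5: HALT

Answer: MAIN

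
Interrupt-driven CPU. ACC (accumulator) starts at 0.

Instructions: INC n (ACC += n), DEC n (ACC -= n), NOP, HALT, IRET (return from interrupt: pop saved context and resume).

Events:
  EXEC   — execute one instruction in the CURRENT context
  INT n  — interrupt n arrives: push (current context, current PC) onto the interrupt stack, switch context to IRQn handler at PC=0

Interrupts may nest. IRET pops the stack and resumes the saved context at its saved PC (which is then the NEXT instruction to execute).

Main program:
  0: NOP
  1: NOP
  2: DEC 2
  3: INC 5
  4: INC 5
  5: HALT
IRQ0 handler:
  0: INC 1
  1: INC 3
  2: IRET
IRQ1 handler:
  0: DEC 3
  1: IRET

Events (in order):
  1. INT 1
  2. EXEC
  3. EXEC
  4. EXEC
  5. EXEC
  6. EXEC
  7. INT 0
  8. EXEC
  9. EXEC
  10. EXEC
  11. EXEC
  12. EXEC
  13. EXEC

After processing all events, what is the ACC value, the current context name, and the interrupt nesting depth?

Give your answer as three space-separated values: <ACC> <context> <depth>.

Event 1 (INT 1): INT 1 arrives: push (MAIN, PC=0), enter IRQ1 at PC=0 (depth now 1)
Event 2 (EXEC): [IRQ1] PC=0: DEC 3 -> ACC=-3
Event 3 (EXEC): [IRQ1] PC=1: IRET -> resume MAIN at PC=0 (depth now 0)
Event 4 (EXEC): [MAIN] PC=0: NOP
Event 5 (EXEC): [MAIN] PC=1: NOP
Event 6 (EXEC): [MAIN] PC=2: DEC 2 -> ACC=-5
Event 7 (INT 0): INT 0 arrives: push (MAIN, PC=3), enter IRQ0 at PC=0 (depth now 1)
Event 8 (EXEC): [IRQ0] PC=0: INC 1 -> ACC=-4
Event 9 (EXEC): [IRQ0] PC=1: INC 3 -> ACC=-1
Event 10 (EXEC): [IRQ0] PC=2: IRET -> resume MAIN at PC=3 (depth now 0)
Event 11 (EXEC): [MAIN] PC=3: INC 5 -> ACC=4
Event 12 (EXEC): [MAIN] PC=4: INC 5 -> ACC=9
Event 13 (EXEC): [MAIN] PC=5: HALT

Answer: 9 MAIN 0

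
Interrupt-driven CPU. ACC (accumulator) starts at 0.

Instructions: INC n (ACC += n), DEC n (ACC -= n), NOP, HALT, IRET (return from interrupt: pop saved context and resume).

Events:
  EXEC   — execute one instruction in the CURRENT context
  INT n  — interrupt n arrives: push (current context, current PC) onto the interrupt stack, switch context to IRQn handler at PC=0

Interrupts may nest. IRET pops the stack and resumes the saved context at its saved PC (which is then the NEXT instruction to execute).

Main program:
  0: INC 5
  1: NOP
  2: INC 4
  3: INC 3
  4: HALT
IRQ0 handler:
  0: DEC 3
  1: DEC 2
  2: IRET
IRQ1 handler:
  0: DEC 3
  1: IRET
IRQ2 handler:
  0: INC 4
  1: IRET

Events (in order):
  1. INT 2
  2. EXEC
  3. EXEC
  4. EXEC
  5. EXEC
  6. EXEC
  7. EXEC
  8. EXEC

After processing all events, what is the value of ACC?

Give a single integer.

Event 1 (INT 2): INT 2 arrives: push (MAIN, PC=0), enter IRQ2 at PC=0 (depth now 1)
Event 2 (EXEC): [IRQ2] PC=0: INC 4 -> ACC=4
Event 3 (EXEC): [IRQ2] PC=1: IRET -> resume MAIN at PC=0 (depth now 0)
Event 4 (EXEC): [MAIN] PC=0: INC 5 -> ACC=9
Event 5 (EXEC): [MAIN] PC=1: NOP
Event 6 (EXEC): [MAIN] PC=2: INC 4 -> ACC=13
Event 7 (EXEC): [MAIN] PC=3: INC 3 -> ACC=16
Event 8 (EXEC): [MAIN] PC=4: HALT

Answer: 16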